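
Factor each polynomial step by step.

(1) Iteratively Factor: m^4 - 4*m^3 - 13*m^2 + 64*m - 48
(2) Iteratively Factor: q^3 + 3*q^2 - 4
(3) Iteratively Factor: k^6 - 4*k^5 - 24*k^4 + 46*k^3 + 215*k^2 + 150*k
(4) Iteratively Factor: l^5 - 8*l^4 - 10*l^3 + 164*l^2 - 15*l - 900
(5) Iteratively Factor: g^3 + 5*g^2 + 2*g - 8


(1) = (m - 4)*(m^3 - 13*m + 12) = (m - 4)*(m - 3)*(m^2 + 3*m - 4) = (m - 4)*(m - 3)*(m - 1)*(m + 4)
(2) = (q + 2)*(q^2 + q - 2) = (q + 2)^2*(q - 1)
(3) = (k + 3)*(k^5 - 7*k^4 - 3*k^3 + 55*k^2 + 50*k) = k*(k + 3)*(k^4 - 7*k^3 - 3*k^2 + 55*k + 50) = k*(k - 5)*(k + 3)*(k^3 - 2*k^2 - 13*k - 10) = k*(k - 5)*(k + 1)*(k + 3)*(k^2 - 3*k - 10) = k*(k - 5)*(k + 1)*(k + 2)*(k + 3)*(k - 5)
(4) = (l + 3)*(l^4 - 11*l^3 + 23*l^2 + 95*l - 300) = (l - 5)*(l + 3)*(l^3 - 6*l^2 - 7*l + 60) = (l - 5)*(l + 3)^2*(l^2 - 9*l + 20) = (l - 5)^2*(l + 3)^2*(l - 4)
(5) = (g + 2)*(g^2 + 3*g - 4) = (g - 1)*(g + 2)*(g + 4)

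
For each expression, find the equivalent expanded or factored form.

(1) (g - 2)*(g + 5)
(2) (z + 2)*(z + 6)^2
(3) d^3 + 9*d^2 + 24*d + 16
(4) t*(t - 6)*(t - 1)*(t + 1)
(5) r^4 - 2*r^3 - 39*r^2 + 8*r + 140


(1) = g^2 + 3*g - 10
(2) = z^3 + 14*z^2 + 60*z + 72
(3) = (d + 1)*(d + 4)^2
(4) = t^4 - 6*t^3 - t^2 + 6*t
(5) = (r - 7)*(r - 2)*(r + 2)*(r + 5)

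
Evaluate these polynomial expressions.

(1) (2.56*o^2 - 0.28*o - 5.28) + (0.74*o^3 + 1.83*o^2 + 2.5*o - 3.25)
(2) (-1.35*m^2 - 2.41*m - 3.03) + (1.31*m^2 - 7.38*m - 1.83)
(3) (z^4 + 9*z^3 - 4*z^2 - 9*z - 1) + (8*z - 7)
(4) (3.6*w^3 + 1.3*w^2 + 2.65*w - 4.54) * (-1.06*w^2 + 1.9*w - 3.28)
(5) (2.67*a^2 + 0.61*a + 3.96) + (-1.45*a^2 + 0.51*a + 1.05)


(1) = 0.74*o^3 + 4.39*o^2 + 2.22*o - 8.53
(2) = -0.04*m^2 - 9.79*m - 4.86
(3) = z^4 + 9*z^3 - 4*z^2 - z - 8
(4) = -3.816*w^5 + 5.462*w^4 - 12.147*w^3 + 5.5834*w^2 - 17.318*w + 14.8912
(5) = 1.22*a^2 + 1.12*a + 5.01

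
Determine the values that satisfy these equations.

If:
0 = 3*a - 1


Then:
a = 1/3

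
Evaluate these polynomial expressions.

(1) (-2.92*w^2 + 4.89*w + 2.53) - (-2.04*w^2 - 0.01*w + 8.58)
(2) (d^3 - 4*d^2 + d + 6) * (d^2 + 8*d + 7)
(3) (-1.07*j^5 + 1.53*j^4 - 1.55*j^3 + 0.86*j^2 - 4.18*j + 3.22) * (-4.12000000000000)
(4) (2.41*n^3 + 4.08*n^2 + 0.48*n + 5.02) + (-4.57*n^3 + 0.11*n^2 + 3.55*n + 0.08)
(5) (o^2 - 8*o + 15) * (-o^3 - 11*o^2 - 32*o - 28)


(1) = -0.88*w^2 + 4.9*w - 6.05
(2) = d^5 + 4*d^4 - 24*d^3 - 14*d^2 + 55*d + 42
(3) = 4.4084*j^5 - 6.3036*j^4 + 6.386*j^3 - 3.5432*j^2 + 17.2216*j - 13.2664
(4) = -2.16*n^3 + 4.19*n^2 + 4.03*n + 5.1
(5) = -o^5 - 3*o^4 + 41*o^3 + 63*o^2 - 256*o - 420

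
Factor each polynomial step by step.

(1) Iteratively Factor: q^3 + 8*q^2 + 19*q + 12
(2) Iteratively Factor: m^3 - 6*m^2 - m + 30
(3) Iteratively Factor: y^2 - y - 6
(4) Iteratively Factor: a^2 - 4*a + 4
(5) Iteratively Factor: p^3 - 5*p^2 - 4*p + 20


(1) = (q + 3)*(q^2 + 5*q + 4) = (q + 1)*(q + 3)*(q + 4)
(2) = (m - 5)*(m^2 - m - 6) = (m - 5)*(m + 2)*(m - 3)
(3) = (y - 3)*(y + 2)
(4) = (a - 2)*(a - 2)
(5) = (p - 2)*(p^2 - 3*p - 10) = (p - 2)*(p + 2)*(p - 5)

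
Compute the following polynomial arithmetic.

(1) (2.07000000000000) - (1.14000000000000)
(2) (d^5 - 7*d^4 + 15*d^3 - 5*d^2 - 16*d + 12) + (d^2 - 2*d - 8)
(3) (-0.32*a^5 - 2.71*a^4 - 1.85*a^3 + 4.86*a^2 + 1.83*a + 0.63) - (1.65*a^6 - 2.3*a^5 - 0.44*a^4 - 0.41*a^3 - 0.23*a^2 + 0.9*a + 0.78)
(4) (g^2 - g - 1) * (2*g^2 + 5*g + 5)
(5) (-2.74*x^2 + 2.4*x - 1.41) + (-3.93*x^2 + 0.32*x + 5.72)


(1) = 0.930000000000000
(2) = d^5 - 7*d^4 + 15*d^3 - 4*d^2 - 18*d + 4
(3) = -1.65*a^6 + 1.98*a^5 - 2.27*a^4 - 1.44*a^3 + 5.09*a^2 + 0.93*a - 0.15
(4) = 2*g^4 + 3*g^3 - 2*g^2 - 10*g - 5
(5) = -6.67*x^2 + 2.72*x + 4.31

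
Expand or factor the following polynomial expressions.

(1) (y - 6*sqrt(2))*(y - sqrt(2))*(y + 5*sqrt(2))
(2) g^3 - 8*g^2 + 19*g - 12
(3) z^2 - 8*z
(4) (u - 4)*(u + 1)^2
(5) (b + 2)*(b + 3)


(1) = y^3 - 2*sqrt(2)*y^2 - 58*y + 60*sqrt(2)
(2) = (g - 4)*(g - 3)*(g - 1)
(3) = z*(z - 8)
(4) = u^3 - 2*u^2 - 7*u - 4
(5) = b^2 + 5*b + 6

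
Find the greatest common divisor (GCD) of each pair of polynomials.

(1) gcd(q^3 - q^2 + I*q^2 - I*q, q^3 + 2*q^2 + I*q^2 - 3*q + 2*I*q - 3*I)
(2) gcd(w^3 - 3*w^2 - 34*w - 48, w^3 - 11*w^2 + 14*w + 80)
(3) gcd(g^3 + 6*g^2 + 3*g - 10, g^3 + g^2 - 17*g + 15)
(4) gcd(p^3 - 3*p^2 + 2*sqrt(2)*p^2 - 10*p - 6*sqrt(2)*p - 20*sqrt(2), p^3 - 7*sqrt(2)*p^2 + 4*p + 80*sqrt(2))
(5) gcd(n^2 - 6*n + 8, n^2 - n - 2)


(1) = gcd(q*(q - 1)*(q + I), (q - 1)*(q + 3)*(q + I)) = q^2 + q*(-1 + I) - I
(2) = gcd((w - 8)*(w + 2)*(w + 3), (w - 8)*(w - 5)*(w + 2)) = w^2 - 6*w - 16
(3) = gcd((g - 1)*(g + 2)*(g + 5), (g - 3)*(g - 1)*(g + 5)) = g^2 + 4*g - 5
(4) = p + 2*sqrt(2)
(5) = n - 2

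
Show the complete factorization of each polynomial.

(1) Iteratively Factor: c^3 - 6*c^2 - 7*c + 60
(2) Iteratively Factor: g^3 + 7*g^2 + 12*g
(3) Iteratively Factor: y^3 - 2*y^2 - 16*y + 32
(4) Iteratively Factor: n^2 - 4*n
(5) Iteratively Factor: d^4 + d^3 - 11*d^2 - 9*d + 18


(1) = (c - 4)*(c^2 - 2*c - 15) = (c - 5)*(c - 4)*(c + 3)
(2) = (g + 4)*(g^2 + 3*g) = g*(g + 4)*(g + 3)
(3) = (y - 2)*(y^2 - 16) = (y - 4)*(y - 2)*(y + 4)
(4) = (n - 4)*(n)
(5) = (d - 3)*(d^3 + 4*d^2 + d - 6) = (d - 3)*(d + 2)*(d^2 + 2*d - 3) = (d - 3)*(d + 2)*(d + 3)*(d - 1)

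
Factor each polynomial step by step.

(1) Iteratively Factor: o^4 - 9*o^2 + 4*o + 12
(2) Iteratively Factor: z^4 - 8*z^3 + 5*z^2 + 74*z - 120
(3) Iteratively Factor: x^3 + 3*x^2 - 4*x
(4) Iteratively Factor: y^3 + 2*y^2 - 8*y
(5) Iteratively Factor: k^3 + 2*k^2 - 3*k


(1) = (o - 2)*(o^3 + 2*o^2 - 5*o - 6) = (o - 2)*(o + 1)*(o^2 + o - 6) = (o - 2)^2*(o + 1)*(o + 3)
(2) = (z - 5)*(z^3 - 3*z^2 - 10*z + 24) = (z - 5)*(z - 4)*(z^2 + z - 6) = (z - 5)*(z - 4)*(z + 3)*(z - 2)
(3) = (x)*(x^2 + 3*x - 4) = x*(x + 4)*(x - 1)
(4) = (y)*(y^2 + 2*y - 8) = y*(y + 4)*(y - 2)
(5) = (k)*(k^2 + 2*k - 3) = k*(k - 1)*(k + 3)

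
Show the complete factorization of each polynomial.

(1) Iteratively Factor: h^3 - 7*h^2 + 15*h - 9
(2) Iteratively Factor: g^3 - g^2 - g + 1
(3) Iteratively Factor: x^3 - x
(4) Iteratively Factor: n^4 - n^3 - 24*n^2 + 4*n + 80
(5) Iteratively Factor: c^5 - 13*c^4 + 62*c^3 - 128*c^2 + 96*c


(1) = (h - 3)*(h^2 - 4*h + 3) = (h - 3)*(h - 1)*(h - 3)
(2) = (g - 1)*(g^2 - 1) = (g - 1)*(g + 1)*(g - 1)
(3) = (x)*(x^2 - 1) = x*(x + 1)*(x - 1)
(4) = (n - 2)*(n^3 + n^2 - 22*n - 40) = (n - 2)*(n + 2)*(n^2 - n - 20) = (n - 2)*(n + 2)*(n + 4)*(n - 5)
(5) = (c)*(c^4 - 13*c^3 + 62*c^2 - 128*c + 96) = c*(c - 4)*(c^3 - 9*c^2 + 26*c - 24) = c*(c - 4)*(c - 2)*(c^2 - 7*c + 12) = c*(c - 4)^2*(c - 2)*(c - 3)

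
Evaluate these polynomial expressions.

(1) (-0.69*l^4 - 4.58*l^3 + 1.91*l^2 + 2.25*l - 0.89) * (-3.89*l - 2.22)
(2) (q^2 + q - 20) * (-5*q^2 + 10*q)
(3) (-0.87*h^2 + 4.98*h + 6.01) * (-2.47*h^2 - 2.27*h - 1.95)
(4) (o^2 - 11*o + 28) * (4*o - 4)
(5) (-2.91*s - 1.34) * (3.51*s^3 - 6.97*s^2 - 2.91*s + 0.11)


(1) = 2.6841*l^5 + 19.348*l^4 + 2.7377*l^3 - 12.9927*l^2 - 1.5329*l + 1.9758
(2) = -5*q^4 + 5*q^3 + 110*q^2 - 200*q
(3) = 2.1489*h^4 - 10.3257*h^3 - 24.4528*h^2 - 23.3537*h - 11.7195
(4) = 4*o^3 - 48*o^2 + 156*o - 112
(5) = -10.2141*s^4 + 15.5793*s^3 + 17.8079*s^2 + 3.5793*s - 0.1474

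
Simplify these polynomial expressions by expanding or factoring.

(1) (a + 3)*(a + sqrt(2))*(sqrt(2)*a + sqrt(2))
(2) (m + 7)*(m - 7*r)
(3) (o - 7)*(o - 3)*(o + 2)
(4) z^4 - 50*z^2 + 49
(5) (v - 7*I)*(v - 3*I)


(1) = sqrt(2)*a^3 + 2*a^2 + 4*sqrt(2)*a^2 + 3*sqrt(2)*a + 8*a + 6
(2) = m^2 - 7*m*r + 7*m - 49*r
(3) = o^3 - 8*o^2 + o + 42
(4) = (z - 7)*(z - 1)*(z + 1)*(z + 7)
(5) = v^2 - 10*I*v - 21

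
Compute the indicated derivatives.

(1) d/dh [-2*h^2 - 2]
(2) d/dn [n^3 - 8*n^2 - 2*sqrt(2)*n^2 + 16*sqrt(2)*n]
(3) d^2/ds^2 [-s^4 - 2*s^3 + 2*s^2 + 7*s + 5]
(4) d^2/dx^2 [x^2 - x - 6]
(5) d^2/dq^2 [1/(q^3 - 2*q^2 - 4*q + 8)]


(1) = -4*h
(2) = 3*n^2 - 16*n - 4*sqrt(2)*n + 16*sqrt(2)
(3) = -12*s^2 - 12*s + 4
(4) = 2
(5) = 4*(3*q^2 + 4*q + 4)/(q^7 - 2*q^6 - 12*q^5 + 24*q^4 + 48*q^3 - 96*q^2 - 64*q + 128)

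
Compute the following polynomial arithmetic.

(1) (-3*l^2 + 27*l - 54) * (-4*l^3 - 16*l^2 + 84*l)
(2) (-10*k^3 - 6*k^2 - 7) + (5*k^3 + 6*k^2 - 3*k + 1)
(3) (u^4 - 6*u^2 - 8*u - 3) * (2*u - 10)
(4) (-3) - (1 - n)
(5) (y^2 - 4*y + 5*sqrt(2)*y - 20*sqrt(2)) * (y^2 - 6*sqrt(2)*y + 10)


(1) = 12*l^5 - 60*l^4 - 468*l^3 + 3132*l^2 - 4536*l
(2) = -5*k^3 - 3*k - 6
(3) = 2*u^5 - 10*u^4 - 12*u^3 + 44*u^2 + 74*u + 30
(4) = n - 4
(5) = y^4 - 4*y^3 - sqrt(2)*y^3 - 50*y^2 + 4*sqrt(2)*y^2 + 50*sqrt(2)*y + 200*y - 200*sqrt(2)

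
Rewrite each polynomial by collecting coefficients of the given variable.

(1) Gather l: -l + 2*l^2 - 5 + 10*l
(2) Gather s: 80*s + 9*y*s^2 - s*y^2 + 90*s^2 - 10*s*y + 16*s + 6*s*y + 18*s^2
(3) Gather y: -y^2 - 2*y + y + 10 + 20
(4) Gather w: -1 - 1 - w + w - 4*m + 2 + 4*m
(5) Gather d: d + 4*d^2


(1) = 2*l^2 + 9*l - 5
(2) = s^2*(9*y + 108) + s*(-y^2 - 4*y + 96)
(3) = -y^2 - y + 30
(4) = 0
(5) = 4*d^2 + d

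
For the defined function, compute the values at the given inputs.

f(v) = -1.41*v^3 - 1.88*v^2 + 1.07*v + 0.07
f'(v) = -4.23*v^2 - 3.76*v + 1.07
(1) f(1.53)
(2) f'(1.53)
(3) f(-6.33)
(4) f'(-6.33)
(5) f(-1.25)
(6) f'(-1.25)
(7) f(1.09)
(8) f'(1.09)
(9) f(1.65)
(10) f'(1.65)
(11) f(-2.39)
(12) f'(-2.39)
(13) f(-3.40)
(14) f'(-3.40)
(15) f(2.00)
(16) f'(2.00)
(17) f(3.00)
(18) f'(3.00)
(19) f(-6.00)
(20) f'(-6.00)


(1) = -7.74
(2) = -14.58
(3) = 275.59
(4) = -144.62
(5) = -1.45
(6) = -0.84
(7) = -2.82
(8) = -8.05
(9) = -9.62
(10) = -16.65
(11) = 6.02
(12) = -14.11
(13) = 30.12
(14) = -35.04
(15) = -16.59
(16) = -23.37
(17) = -51.71
(18) = -48.28
(19) = 230.53
(20) = -128.65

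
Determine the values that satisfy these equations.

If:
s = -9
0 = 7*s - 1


Then:
No Solution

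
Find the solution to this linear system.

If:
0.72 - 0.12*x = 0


Then:
x = 6.00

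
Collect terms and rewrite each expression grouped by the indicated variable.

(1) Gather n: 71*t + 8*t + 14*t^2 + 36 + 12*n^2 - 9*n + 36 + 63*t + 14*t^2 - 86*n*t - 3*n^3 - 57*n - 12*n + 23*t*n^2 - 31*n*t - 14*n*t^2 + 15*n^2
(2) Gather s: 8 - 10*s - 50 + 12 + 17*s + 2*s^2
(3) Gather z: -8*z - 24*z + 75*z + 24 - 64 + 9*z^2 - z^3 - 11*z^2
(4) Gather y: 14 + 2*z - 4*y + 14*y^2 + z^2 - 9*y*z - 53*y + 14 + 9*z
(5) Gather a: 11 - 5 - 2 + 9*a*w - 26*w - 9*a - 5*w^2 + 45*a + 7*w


(1) = -3*n^3 + n^2*(23*t + 27) + n*(-14*t^2 - 117*t - 78) + 28*t^2 + 142*t + 72
(2) = 2*s^2 + 7*s - 30
(3) = -z^3 - 2*z^2 + 43*z - 40
(4) = 14*y^2 + y*(-9*z - 57) + z^2 + 11*z + 28
(5) = a*(9*w + 36) - 5*w^2 - 19*w + 4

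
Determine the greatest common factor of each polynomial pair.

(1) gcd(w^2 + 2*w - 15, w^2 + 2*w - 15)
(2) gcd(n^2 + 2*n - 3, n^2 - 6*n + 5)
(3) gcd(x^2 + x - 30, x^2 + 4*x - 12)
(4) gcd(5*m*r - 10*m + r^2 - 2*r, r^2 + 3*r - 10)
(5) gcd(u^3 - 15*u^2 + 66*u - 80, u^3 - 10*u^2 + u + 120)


(1) = gcd((w - 3)*(w + 5), (w - 3)*(w + 5)) = w^2 + 2*w - 15
(2) = gcd((n - 1)*(n + 3), (n - 5)*(n - 1)) = n - 1
(3) = gcd((x - 5)*(x + 6), (x - 2)*(x + 6)) = x + 6
(4) = gcd((5*m + r)*(r - 2), (r - 2)*(r + 5)) = r - 2
(5) = gcd((u - 8)*(u - 5)*(u - 2), (u - 8)*(u - 5)*(u + 3)) = u^2 - 13*u + 40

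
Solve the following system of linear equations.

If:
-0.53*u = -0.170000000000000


Then:
u = 0.32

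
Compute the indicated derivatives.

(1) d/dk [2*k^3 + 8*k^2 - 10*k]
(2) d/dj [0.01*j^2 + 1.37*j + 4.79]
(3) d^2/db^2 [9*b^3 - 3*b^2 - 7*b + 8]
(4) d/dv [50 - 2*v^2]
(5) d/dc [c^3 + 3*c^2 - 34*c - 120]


(1) = 6*k^2 + 16*k - 10
(2) = 0.02*j + 1.37
(3) = 54*b - 6
(4) = -4*v
(5) = 3*c^2 + 6*c - 34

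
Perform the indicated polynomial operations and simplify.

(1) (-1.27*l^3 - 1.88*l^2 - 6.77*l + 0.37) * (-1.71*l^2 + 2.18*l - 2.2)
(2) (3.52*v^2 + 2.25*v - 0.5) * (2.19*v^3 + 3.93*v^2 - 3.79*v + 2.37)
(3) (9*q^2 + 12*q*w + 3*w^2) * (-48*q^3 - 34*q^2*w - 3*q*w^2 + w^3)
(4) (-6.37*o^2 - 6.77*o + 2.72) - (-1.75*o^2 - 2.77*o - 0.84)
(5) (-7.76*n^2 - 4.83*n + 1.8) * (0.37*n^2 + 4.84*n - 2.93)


(1) = 2.1717*l^5 + 0.4462*l^4 + 10.2723*l^3 - 11.2553*l^2 + 15.7006*l - 0.814
(2) = 7.7088*v^5 + 18.7611*v^4 - 5.5933*v^3 - 2.1501*v^2 + 7.2275*v - 1.185
(3) = -432*q^5 - 882*q^4*w - 579*q^3*w^2 - 129*q^2*w^3 + 3*q*w^4 + 3*w^5
(4) = -4.62*o^2 - 4.0*o + 3.56
(5) = -2.8712*n^4 - 39.3455*n^3 + 0.0256*n^2 + 22.8639*n - 5.274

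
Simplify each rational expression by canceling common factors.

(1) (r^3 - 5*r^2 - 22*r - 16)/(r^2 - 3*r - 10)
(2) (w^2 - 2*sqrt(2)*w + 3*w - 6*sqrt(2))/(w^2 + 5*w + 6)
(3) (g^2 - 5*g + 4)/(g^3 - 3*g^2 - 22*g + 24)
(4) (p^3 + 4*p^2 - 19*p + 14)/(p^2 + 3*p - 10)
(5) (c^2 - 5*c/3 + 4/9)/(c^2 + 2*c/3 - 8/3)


(1) = (r^2 - 7*r - 8)/(r - 5)
(2) = (w - 2*sqrt(2))/(w + 2)
(3) = (g - 4)/(g^2 - 2*g - 24)
(4) = (p^2 + 6*p - 7)/(p + 5)
(5) = (3*c - 1)/(3*c + 6)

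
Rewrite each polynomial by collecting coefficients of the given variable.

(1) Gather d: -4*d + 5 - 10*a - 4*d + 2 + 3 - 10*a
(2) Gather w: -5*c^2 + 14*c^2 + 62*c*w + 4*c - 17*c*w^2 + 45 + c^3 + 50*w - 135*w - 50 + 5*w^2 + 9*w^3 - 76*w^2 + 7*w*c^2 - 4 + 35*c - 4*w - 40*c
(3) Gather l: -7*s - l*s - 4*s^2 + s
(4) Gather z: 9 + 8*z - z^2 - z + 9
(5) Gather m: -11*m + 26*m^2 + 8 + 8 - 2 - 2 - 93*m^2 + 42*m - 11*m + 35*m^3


(1) = -20*a - 8*d + 10
(2) = c^3 + 9*c^2 - c + 9*w^3 + w^2*(-17*c - 71) + w*(7*c^2 + 62*c - 89) - 9
(3) = -l*s - 4*s^2 - 6*s
(4) = -z^2 + 7*z + 18
(5) = 35*m^3 - 67*m^2 + 20*m + 12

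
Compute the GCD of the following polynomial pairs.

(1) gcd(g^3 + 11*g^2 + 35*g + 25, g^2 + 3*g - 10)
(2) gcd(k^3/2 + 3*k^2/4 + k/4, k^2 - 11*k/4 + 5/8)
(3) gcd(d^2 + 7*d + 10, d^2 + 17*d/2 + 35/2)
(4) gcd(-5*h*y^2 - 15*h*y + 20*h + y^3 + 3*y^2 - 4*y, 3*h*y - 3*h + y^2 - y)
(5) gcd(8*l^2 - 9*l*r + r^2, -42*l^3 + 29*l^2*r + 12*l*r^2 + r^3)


(1) = gcd((g + 1)*(g + 5)^2, (g - 2)*(g + 5)) = g + 5
(2) = 1
(3) = d + 5
(4) = gcd((-5*h + y)*(y - 1)*(y + 4), (3*h + y)*(y - 1)) = y - 1
(5) = gcd((-8*l + r)*(-l + r), (-l + r)*(6*l + r)*(7*l + r)) = -l + r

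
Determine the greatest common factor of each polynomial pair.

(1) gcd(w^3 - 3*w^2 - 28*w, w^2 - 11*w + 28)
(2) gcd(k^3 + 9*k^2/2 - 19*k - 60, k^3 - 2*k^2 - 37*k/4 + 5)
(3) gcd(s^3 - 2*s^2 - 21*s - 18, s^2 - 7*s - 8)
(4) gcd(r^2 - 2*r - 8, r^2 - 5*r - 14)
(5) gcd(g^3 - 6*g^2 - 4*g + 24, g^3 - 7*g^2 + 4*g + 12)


(1) = gcd(w*(w - 7)*(w + 4), (w - 7)*(w - 4)) = w - 7
(2) = gcd((k - 4)*(k + 5/2)*(k + 6), (k - 4)*(k - 1/2)*(k + 5/2)) = k^2 - 3*k/2 - 10
(3) = s + 1
(4) = r + 2
(5) = gcd((g - 6)*(g - 2)*(g + 2), (g - 6)*(g - 2)*(g + 1)) = g^2 - 8*g + 12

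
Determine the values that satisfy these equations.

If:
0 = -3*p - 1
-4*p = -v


Then:
p = -1/3
v = -4/3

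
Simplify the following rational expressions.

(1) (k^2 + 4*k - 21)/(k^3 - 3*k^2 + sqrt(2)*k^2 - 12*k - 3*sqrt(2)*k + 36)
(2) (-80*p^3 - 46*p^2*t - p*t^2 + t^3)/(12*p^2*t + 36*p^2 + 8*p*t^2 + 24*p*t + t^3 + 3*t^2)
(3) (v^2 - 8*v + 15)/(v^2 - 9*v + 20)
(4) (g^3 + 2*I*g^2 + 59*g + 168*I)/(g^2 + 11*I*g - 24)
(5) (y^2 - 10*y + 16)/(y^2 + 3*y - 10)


(1) = (k + 7)/(k^2 + sqrt(2)*k - 12)
(2) = (-40*p^2 - 3*p*t + t^2)/(6*p*t + 18*p + t^2 + 3*t)
(3) = (v - 3)/(v - 4)
(4) = (g^2 - I*g + 56)/(g + 8*I)
(5) = (y - 8)/(y + 5)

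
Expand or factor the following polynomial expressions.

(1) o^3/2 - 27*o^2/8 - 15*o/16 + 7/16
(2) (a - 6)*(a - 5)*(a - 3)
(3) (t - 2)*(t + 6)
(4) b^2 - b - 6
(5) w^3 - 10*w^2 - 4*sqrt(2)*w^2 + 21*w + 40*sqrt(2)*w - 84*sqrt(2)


(1) = (o/2 + 1/4)*(o - 7)*(o - 1/4)
(2) = a^3 - 14*a^2 + 63*a - 90
(3) = t^2 + 4*t - 12
(4) = (b - 3)*(b + 2)
(5) = (w - 7)*(w - 3)*(w - 4*sqrt(2))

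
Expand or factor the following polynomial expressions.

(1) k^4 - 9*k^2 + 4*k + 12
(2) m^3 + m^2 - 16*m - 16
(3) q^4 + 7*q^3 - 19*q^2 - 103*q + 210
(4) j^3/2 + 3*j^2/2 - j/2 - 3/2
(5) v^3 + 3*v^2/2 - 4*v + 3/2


(1) = (k - 2)^2*(k + 1)*(k + 3)
(2) = (m - 4)*(m + 1)*(m + 4)
(3) = (q - 3)*(q - 2)*(q + 5)*(q + 7)
(4) = (j/2 + 1/2)*(j - 1)*(j + 3)
(5) = (v - 1)*(v - 1/2)*(v + 3)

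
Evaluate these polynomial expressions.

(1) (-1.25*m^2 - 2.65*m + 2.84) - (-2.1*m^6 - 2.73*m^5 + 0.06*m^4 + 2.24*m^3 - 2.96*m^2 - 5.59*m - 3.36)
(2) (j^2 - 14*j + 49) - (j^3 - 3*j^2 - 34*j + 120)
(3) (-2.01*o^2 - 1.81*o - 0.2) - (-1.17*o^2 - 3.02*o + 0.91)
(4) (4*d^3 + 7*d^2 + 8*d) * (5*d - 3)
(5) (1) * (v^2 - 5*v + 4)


(1) = 2.1*m^6 + 2.73*m^5 - 0.06*m^4 - 2.24*m^3 + 1.71*m^2 + 2.94*m + 6.2
(2) = -j^3 + 4*j^2 + 20*j - 71
(3) = -0.84*o^2 + 1.21*o - 1.11
(4) = 20*d^4 + 23*d^3 + 19*d^2 - 24*d
(5) = v^2 - 5*v + 4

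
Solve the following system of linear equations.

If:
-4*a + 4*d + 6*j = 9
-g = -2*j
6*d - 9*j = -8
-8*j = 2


Then:
a = -13/3
d = -41/24
g = -1/2
j = -1/4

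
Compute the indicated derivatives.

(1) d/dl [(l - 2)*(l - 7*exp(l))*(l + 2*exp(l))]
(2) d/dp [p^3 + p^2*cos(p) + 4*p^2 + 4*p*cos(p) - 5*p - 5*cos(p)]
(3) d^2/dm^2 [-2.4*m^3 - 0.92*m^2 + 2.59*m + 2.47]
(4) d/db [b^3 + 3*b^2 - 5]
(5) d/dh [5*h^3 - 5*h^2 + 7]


(1) = -5*l^2*exp(l) + 3*l^2 - 28*l*exp(2*l) - 4*l + 42*exp(2*l) + 10*exp(l)
(2) = -p^2*sin(p) + 3*p^2 - 4*p*sin(p) + 2*p*cos(p) + 8*p + 5*sin(p) + 4*cos(p) - 5
(3) = -14.4*m - 1.84
(4) = 3*b*(b + 2)
(5) = 5*h*(3*h - 2)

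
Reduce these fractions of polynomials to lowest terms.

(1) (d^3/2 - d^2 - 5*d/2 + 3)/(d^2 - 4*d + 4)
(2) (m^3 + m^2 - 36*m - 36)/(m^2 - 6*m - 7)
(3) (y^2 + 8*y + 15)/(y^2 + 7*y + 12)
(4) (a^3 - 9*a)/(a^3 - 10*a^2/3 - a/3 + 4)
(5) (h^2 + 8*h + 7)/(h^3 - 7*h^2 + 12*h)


(1) = (d^3 - 2*d^2 - 5*d + 6)/(2*d^2 - 8*d + 8)
(2) = (m^2 - 36)/(m - 7)
(3) = (y + 5)/(y + 4)
(4) = (3*a^2 + 9*a)/(3*a^2 - a - 4)
(5) = (h^2 + 8*h + 7)/(h^3 - 7*h^2 + 12*h)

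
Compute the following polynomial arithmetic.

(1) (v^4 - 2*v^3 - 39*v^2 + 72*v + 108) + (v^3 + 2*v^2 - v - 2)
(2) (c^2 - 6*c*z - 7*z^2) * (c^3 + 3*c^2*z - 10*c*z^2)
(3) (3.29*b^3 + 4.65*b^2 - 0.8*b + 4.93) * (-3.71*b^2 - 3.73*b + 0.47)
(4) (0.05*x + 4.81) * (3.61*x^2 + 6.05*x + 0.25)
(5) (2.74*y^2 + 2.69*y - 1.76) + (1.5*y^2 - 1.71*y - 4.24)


(1) = v^4 - v^3 - 37*v^2 + 71*v + 106
(2) = c^5 - 3*c^4*z - 35*c^3*z^2 + 39*c^2*z^3 + 70*c*z^4
(3) = -12.2059*b^5 - 29.5232*b^4 - 12.8302*b^3 - 13.1208*b^2 - 18.7649*b + 2.3171
(4) = 0.1805*x^3 + 17.6666*x^2 + 29.113*x + 1.2025
(5) = 4.24*y^2 + 0.98*y - 6.0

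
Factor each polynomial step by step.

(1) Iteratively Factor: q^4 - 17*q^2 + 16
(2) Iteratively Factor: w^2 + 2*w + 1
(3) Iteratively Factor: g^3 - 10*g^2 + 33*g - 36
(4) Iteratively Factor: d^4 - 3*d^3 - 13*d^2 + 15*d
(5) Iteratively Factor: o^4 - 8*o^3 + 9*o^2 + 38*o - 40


(1) = (q - 4)*(q^3 + 4*q^2 - q - 4) = (q - 4)*(q + 1)*(q^2 + 3*q - 4) = (q - 4)*(q - 1)*(q + 1)*(q + 4)
(2) = (w + 1)*(w + 1)
(3) = (g - 3)*(g^2 - 7*g + 12) = (g - 3)^2*(g - 4)
(4) = (d - 5)*(d^3 + 2*d^2 - 3*d) = (d - 5)*(d + 3)*(d^2 - d) = (d - 5)*(d - 1)*(d + 3)*(d)
(5) = (o - 5)*(o^3 - 3*o^2 - 6*o + 8) = (o - 5)*(o - 1)*(o^2 - 2*o - 8) = (o - 5)*(o - 1)*(o + 2)*(o - 4)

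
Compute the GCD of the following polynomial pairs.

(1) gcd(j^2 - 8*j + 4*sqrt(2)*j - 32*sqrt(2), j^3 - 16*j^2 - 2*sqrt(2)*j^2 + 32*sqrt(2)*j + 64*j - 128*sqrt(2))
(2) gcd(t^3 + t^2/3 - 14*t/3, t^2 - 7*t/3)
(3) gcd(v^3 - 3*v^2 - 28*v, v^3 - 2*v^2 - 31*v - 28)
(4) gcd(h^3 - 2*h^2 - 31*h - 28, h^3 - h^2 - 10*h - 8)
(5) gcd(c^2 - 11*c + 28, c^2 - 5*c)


(1) = gcd((j - 8)*(j + 4*sqrt(2)), (j - 8)^2*(j - 2*sqrt(2))) = j - 8
(2) = gcd(t*(t - 2)*(t + 7/3), t*(t - 7/3)) = t
(3) = gcd(v*(v - 7)*(v + 4), (v - 7)*(v + 1)*(v + 4)) = v^2 - 3*v - 28
(4) = gcd((h - 7)*(h + 1)*(h + 4), (h - 4)*(h + 1)*(h + 2)) = h + 1
(5) = gcd((c - 7)*(c - 4), c*(c - 5)) = 1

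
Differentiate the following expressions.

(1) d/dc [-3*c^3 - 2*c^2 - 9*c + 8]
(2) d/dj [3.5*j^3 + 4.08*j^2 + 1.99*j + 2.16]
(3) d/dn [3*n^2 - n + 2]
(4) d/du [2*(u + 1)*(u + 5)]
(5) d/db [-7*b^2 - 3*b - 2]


(1) = -9*c^2 - 4*c - 9
(2) = 10.5*j^2 + 8.16*j + 1.99
(3) = 6*n - 1
(4) = 4*u + 12
(5) = -14*b - 3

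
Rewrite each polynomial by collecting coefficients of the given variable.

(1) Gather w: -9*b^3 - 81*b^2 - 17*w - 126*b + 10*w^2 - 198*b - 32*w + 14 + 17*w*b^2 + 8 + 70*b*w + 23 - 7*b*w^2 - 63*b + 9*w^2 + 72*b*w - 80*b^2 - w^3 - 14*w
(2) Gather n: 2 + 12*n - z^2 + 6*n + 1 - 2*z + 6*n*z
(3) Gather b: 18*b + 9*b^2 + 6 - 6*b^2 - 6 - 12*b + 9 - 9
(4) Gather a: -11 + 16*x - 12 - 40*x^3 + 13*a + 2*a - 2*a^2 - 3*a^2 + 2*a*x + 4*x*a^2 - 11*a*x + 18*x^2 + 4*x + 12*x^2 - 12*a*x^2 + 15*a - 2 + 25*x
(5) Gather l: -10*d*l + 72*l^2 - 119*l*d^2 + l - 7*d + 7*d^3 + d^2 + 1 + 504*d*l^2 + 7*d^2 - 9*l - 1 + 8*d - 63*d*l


(1) = -9*b^3 - 161*b^2 - 387*b - w^3 + w^2*(19 - 7*b) + w*(17*b^2 + 142*b - 63) + 45
(2) = n*(6*z + 18) - z^2 - 2*z + 3
(3) = 3*b^2 + 6*b
(4) = a^2*(4*x - 5) + a*(-12*x^2 - 9*x + 30) - 40*x^3 + 30*x^2 + 45*x - 25
(5) = 7*d^3 + 8*d^2 + d + l^2*(504*d + 72) + l*(-119*d^2 - 73*d - 8)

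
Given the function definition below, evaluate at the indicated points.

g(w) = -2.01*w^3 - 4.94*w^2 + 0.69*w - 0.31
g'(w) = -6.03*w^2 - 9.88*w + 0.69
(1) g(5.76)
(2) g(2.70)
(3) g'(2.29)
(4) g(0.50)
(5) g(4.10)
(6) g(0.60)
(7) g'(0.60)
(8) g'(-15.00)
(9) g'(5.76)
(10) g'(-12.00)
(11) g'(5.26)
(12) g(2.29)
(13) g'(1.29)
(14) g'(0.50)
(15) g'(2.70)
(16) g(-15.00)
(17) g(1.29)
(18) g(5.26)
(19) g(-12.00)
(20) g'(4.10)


(1) = -544.35
(2) = -74.02
(3) = -53.56
(4) = -1.45
(5) = -219.05
(6) = -2.11
(7) = -7.41
(8) = -1207.86
(9) = -256.28
(10) = -749.07
(11) = -218.11
(12) = -48.77
(13) = -22.09
(14) = -5.76
(15) = -69.94
(16) = 5661.59
(17) = -11.96
(18) = -425.88
(19) = 2753.33
(20) = -141.18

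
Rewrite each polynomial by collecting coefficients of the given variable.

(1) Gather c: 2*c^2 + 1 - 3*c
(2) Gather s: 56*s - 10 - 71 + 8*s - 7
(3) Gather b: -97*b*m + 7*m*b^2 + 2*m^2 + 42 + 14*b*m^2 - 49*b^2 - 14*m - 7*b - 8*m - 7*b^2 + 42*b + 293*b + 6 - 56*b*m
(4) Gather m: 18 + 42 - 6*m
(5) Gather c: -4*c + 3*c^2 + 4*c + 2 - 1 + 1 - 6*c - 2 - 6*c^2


(1) = 2*c^2 - 3*c + 1
(2) = 64*s - 88
(3) = b^2*(7*m - 56) + b*(14*m^2 - 153*m + 328) + 2*m^2 - 22*m + 48
(4) = 60 - 6*m
(5) = -3*c^2 - 6*c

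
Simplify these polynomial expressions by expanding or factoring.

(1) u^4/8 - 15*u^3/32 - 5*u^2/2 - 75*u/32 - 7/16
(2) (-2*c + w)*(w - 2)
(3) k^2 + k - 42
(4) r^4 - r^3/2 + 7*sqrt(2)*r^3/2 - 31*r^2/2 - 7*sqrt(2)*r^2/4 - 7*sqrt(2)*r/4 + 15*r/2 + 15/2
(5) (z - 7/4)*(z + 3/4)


(1) = (u/4 + 1/2)*(u/2 + 1/2)*(u - 7)*(u + 1/4)
(2) = -2*c*w + 4*c + w^2 - 2*w
(3) = (k - 6)*(k + 7)
(4) = (r - 1)*(r + 1/2)*(r - 3*sqrt(2)/2)*(r + 5*sqrt(2))
(5) = z^2 - z - 21/16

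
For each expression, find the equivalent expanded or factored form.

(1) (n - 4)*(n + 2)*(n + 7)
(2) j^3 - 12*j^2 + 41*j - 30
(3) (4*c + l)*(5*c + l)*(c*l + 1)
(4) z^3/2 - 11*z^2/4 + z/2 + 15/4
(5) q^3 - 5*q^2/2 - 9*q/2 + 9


(1) = n^3 + 5*n^2 - 22*n - 56
(2) = (j - 6)*(j - 5)*(j - 1)
(3) = 20*c^3*l + 9*c^2*l^2 + 20*c^2 + c*l^3 + 9*c*l + l^2
(4) = (z/2 + 1/2)*(z - 5)*(z - 3/2)
(5) = (q - 3)*(q - 3/2)*(q + 2)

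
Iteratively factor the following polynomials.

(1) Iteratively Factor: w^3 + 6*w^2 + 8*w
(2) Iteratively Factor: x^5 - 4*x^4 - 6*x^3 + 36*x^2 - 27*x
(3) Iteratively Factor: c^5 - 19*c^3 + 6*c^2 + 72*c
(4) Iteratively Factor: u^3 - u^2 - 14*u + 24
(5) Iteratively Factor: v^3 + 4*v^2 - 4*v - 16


(1) = (w + 4)*(w^2 + 2*w) = w*(w + 4)*(w + 2)
(2) = (x - 3)*(x^4 - x^3 - 9*x^2 + 9*x) = (x - 3)*(x - 1)*(x^3 - 9*x) = x*(x - 3)*(x - 1)*(x^2 - 9) = x*(x - 3)^2*(x - 1)*(x + 3)
(3) = (c + 4)*(c^4 - 4*c^3 - 3*c^2 + 18*c) = c*(c + 4)*(c^3 - 4*c^2 - 3*c + 18) = c*(c - 3)*(c + 4)*(c^2 - c - 6) = c*(c - 3)^2*(c + 4)*(c + 2)
(4) = (u - 3)*(u^2 + 2*u - 8) = (u - 3)*(u - 2)*(u + 4)
(5) = (v + 2)*(v^2 + 2*v - 8) = (v - 2)*(v + 2)*(v + 4)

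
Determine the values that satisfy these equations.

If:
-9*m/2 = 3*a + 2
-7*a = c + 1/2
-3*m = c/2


Then:
a = -19/66
c = 50/33
m = -25/99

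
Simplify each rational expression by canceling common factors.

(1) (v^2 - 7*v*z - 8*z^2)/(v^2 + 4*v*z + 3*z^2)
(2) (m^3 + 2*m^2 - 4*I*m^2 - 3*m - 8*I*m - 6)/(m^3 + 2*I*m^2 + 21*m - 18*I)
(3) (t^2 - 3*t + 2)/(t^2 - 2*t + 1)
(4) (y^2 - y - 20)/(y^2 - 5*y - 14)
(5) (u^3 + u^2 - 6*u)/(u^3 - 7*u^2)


(1) = (v - 8*z)/(v + 3*z)
(2) = (m + 2)/(m + 6*I)
(3) = (t - 2)/(t - 1)
(4) = (y^2 - y - 20)/(y^2 - 5*y - 14)
(5) = (u^2 + u - 6)/(u^2 - 7*u)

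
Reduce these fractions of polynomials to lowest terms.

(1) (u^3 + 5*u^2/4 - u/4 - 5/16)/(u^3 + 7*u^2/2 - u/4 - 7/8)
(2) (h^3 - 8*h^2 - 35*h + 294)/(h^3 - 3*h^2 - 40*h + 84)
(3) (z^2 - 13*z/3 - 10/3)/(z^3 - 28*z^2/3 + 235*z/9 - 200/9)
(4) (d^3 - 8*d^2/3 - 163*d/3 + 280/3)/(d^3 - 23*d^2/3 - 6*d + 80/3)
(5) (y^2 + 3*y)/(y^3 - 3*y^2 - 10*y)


(1) = (4*u + 5)/(4*u + 14)
(2) = (h - 7)/(h - 2)
(3) = (9*z + 6)/(9*z^2 - 39*z + 40)
(4) = (d + 7)/(d + 2)
(5) = (y + 3)/(y^2 - 3*y - 10)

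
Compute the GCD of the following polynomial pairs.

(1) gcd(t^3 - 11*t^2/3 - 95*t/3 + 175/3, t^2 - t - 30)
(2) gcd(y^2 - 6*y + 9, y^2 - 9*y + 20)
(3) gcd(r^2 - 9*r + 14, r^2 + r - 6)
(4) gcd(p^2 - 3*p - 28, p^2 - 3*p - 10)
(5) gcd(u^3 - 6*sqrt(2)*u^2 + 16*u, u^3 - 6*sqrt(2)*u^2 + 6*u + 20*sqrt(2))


(1) = t + 5
(2) = gcd((y - 3)^2, (y - 5)*(y - 4)) = 1
(3) = gcd((r - 7)*(r - 2), (r - 2)*(r + 3)) = r - 2
(4) = 1
(5) = u - 2*sqrt(2)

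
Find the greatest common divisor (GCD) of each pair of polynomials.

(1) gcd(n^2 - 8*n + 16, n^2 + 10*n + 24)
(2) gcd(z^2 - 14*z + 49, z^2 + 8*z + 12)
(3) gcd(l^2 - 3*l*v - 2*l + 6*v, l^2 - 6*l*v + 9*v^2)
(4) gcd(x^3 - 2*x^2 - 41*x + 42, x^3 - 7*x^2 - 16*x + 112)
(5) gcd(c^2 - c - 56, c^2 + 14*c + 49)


(1) = gcd((n - 4)^2, (n + 4)*(n + 6)) = 1
(2) = 1
(3) = -l + 3*v
(4) = x - 7
(5) = gcd((c - 8)*(c + 7), (c + 7)^2) = c + 7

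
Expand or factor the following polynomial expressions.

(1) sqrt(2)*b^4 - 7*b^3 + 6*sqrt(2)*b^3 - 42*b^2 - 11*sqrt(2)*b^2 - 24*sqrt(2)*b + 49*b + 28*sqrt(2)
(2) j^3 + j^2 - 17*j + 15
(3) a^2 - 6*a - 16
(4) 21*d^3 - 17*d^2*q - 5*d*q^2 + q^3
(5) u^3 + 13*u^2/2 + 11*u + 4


(1) = (b - 1)*(b + 7)*(b - 4*sqrt(2))*(sqrt(2)*b + 1)
(2) = (j - 3)*(j - 1)*(j + 5)
(3) = (a - 8)*(a + 2)
(4) = (-7*d + q)*(-d + q)*(3*d + q)
(5) = (u + 1/2)*(u + 2)*(u + 4)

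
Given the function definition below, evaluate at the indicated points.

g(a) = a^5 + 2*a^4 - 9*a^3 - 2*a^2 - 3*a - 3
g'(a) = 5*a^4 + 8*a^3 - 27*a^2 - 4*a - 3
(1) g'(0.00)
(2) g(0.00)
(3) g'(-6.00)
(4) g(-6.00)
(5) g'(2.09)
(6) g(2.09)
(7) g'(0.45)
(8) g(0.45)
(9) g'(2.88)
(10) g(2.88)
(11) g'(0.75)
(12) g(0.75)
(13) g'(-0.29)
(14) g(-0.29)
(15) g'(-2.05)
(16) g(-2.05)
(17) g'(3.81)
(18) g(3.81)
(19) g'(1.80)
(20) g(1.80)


(1) = -3.00
(2) = -3.00
(3) = 3801.00
(4) = -3297.00
(5) = 39.14
(6) = -22.13
(7) = -9.33
(8) = -5.47
(9) = 296.62
(10) = 92.51
(11) = -16.23
(12) = -9.30
(13) = -4.27
(14) = -2.07
(15) = -88.88
(16) = 71.40
(17) = 1085.86
(18) = 683.05
(19) = 1.46
(20) = -27.48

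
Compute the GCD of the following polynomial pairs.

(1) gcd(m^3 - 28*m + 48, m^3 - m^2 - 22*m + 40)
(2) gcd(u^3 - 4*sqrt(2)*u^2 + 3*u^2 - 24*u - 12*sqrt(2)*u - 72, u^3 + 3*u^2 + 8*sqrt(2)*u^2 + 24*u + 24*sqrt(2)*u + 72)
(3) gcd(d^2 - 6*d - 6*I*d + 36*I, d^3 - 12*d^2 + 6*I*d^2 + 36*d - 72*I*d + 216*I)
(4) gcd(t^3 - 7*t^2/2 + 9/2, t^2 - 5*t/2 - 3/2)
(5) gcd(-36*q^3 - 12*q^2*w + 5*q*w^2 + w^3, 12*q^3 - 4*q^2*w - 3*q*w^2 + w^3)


(1) = m^2 - 6*m + 8
(2) = gcd((u + 3)*(u - 6*sqrt(2))*(u + 2*sqrt(2)), (u + 3)*(u + 2*sqrt(2))*(u + 6*sqrt(2))) = u^2 + u*(2*sqrt(2) + 3) + 6*sqrt(2)
(3) = gcd((d - 6)*(d - 6*I), (d - 6)^2*(d + 6*I)) = d - 6
(4) = gcd((t - 3)*(t - 3/2)*(t + 1), (t - 3)*(t + 1/2)) = t - 3
(5) = gcd((-3*q + w)*(2*q + w)*(6*q + w), (-3*q + w)*(-2*q + w)*(2*q + w)) = 6*q^2 + q*w - w^2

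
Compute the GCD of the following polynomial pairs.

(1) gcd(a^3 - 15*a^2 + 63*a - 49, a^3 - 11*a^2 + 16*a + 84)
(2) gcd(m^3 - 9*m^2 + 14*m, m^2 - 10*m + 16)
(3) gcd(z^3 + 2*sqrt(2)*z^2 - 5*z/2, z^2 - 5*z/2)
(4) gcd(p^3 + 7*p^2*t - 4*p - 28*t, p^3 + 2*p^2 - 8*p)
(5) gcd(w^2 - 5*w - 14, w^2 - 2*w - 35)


(1) = gcd((a - 7)^2*(a - 1), (a - 7)*(a - 6)*(a + 2)) = a - 7
(2) = m - 2
(3) = z
(4) = gcd((p - 2)*(p + 2)*(p + 7*t), p*(p - 2)*(p + 4)) = p - 2
(5) = w - 7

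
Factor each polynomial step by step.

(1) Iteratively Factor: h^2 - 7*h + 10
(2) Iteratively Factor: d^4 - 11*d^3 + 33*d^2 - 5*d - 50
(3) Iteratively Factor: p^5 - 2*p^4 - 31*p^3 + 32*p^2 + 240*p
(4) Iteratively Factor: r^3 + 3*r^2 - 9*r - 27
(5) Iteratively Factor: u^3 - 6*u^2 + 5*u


(1) = (h - 2)*(h - 5)
(2) = (d - 5)*(d^3 - 6*d^2 + 3*d + 10) = (d - 5)^2*(d^2 - d - 2) = (d - 5)^2*(d + 1)*(d - 2)
(3) = (p + 3)*(p^4 - 5*p^3 - 16*p^2 + 80*p) = (p - 5)*(p + 3)*(p^3 - 16*p) = p*(p - 5)*(p + 3)*(p^2 - 16) = p*(p - 5)*(p - 4)*(p + 3)*(p + 4)
(4) = (r + 3)*(r^2 - 9) = (r + 3)^2*(r - 3)
(5) = (u - 1)*(u^2 - 5*u) = (u - 5)*(u - 1)*(u)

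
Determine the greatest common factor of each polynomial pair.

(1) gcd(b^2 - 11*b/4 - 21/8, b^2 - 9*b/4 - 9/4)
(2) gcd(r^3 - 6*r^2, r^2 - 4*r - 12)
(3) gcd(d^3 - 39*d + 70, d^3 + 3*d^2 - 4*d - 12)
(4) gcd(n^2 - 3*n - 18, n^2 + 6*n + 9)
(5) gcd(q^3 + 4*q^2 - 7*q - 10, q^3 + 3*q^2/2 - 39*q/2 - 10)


(1) = b + 3/4
(2) = gcd(r^2*(r - 6), (r - 6)*(r + 2)) = r - 6
(3) = gcd((d - 5)*(d - 2)*(d + 7), (d - 2)*(d + 2)*(d + 3)) = d - 2
(4) = gcd((n - 6)*(n + 3), (n + 3)^2) = n + 3
(5) = gcd((q - 2)*(q + 1)*(q + 5), (q - 4)*(q + 1/2)*(q + 5)) = q + 5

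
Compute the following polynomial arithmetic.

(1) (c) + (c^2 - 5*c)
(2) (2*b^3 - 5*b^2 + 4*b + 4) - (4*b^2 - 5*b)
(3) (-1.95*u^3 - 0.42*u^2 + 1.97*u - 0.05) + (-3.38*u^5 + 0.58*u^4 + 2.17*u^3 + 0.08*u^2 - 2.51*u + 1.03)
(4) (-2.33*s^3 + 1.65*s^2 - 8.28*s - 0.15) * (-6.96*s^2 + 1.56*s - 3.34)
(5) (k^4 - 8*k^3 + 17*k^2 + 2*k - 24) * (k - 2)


(1) = c^2 - 4*c
(2) = 2*b^3 - 9*b^2 + 9*b + 4
(3) = -3.38*u^5 + 0.58*u^4 + 0.22*u^3 - 0.34*u^2 - 0.54*u + 0.98
(4) = 16.2168*s^5 - 15.1188*s^4 + 67.985*s^3 - 17.3838*s^2 + 27.4212*s + 0.501
(5) = k^5 - 10*k^4 + 33*k^3 - 32*k^2 - 28*k + 48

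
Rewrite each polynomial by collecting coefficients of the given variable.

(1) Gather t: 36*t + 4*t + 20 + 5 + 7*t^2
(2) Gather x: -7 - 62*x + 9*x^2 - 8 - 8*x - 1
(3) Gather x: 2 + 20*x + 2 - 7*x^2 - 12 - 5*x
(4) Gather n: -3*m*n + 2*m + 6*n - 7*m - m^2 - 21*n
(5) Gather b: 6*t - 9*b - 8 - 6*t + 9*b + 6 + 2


(1) = 7*t^2 + 40*t + 25
(2) = 9*x^2 - 70*x - 16
(3) = -7*x^2 + 15*x - 8
(4) = -m^2 - 5*m + n*(-3*m - 15)
(5) = 0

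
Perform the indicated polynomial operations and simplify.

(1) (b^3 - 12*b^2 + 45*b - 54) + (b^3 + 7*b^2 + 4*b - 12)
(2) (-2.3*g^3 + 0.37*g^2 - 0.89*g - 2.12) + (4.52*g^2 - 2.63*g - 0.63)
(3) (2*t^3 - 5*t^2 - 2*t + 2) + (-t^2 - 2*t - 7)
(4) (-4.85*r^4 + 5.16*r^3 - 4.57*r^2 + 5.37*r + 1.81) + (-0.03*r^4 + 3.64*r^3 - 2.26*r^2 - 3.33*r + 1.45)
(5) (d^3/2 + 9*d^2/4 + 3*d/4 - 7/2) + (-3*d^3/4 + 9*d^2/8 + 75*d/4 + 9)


(1) = 2*b^3 - 5*b^2 + 49*b - 66
(2) = -2.3*g^3 + 4.89*g^2 - 3.52*g - 2.75
(3) = 2*t^3 - 6*t^2 - 4*t - 5
(4) = -4.88*r^4 + 8.8*r^3 - 6.83*r^2 + 2.04*r + 3.26
(5) = -d^3/4 + 27*d^2/8 + 39*d/2 + 11/2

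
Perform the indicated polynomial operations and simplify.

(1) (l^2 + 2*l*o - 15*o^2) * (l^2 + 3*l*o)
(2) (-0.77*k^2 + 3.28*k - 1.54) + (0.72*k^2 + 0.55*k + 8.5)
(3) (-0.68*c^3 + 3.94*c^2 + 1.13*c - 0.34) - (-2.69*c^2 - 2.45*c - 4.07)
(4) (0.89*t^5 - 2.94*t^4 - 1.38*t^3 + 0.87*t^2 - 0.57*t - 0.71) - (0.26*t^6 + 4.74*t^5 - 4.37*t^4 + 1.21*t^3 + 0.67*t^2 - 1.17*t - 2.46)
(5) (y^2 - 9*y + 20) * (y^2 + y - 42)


(1) = l^4 + 5*l^3*o - 9*l^2*o^2 - 45*l*o^3
(2) = -0.05*k^2 + 3.83*k + 6.96
(3) = -0.68*c^3 + 6.63*c^2 + 3.58*c + 3.73
(4) = -0.26*t^6 - 3.85*t^5 + 1.43*t^4 - 2.59*t^3 + 0.2*t^2 + 0.6*t + 1.75
(5) = y^4 - 8*y^3 - 31*y^2 + 398*y - 840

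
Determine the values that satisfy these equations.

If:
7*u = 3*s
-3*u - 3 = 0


Then:
s = -7/3
u = -1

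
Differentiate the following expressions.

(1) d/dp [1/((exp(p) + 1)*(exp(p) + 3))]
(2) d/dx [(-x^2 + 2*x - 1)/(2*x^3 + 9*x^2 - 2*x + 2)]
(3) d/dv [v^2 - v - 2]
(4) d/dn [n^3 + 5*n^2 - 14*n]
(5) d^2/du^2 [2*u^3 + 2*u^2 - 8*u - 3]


(1) = 2*(-exp(p) - 2)*exp(p)/(exp(4*p) + 8*exp(3*p) + 22*exp(2*p) + 24*exp(p) + 9)
(2) = 2*(x^4 - 4*x^3 - 5*x^2 + 7*x + 1)/(4*x^6 + 36*x^5 + 73*x^4 - 28*x^3 + 40*x^2 - 8*x + 4)
(3) = 2*v - 1
(4) = 3*n^2 + 10*n - 14
(5) = 12*u + 4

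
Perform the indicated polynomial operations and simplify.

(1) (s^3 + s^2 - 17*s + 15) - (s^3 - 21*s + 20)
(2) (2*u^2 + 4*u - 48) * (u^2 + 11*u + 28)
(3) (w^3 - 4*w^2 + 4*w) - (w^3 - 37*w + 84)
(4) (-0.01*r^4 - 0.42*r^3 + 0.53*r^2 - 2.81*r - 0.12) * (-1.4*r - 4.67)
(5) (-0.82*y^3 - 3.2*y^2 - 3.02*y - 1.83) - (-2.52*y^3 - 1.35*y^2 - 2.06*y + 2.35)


(1) = s^2 + 4*s - 5
(2) = 2*u^4 + 26*u^3 + 52*u^2 - 416*u - 1344
(3) = -4*w^2 + 41*w - 84
(4) = 0.014*r^5 + 0.6347*r^4 + 1.2194*r^3 + 1.4589*r^2 + 13.2907*r + 0.5604
(5) = 1.7*y^3 - 1.85*y^2 - 0.96*y - 4.18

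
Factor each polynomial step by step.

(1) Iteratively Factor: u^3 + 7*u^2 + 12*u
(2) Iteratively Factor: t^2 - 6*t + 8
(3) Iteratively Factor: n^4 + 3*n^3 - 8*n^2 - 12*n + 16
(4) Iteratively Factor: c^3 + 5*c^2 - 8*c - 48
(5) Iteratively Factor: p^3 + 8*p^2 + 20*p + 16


(1) = (u)*(u^2 + 7*u + 12) = u*(u + 4)*(u + 3)
(2) = (t - 2)*(t - 4)
(3) = (n + 2)*(n^3 + n^2 - 10*n + 8) = (n + 2)*(n + 4)*(n^2 - 3*n + 2) = (n - 2)*(n + 2)*(n + 4)*(n - 1)
(4) = (c - 3)*(c^2 + 8*c + 16) = (c - 3)*(c + 4)*(c + 4)
(5) = (p + 2)*(p^2 + 6*p + 8) = (p + 2)^2*(p + 4)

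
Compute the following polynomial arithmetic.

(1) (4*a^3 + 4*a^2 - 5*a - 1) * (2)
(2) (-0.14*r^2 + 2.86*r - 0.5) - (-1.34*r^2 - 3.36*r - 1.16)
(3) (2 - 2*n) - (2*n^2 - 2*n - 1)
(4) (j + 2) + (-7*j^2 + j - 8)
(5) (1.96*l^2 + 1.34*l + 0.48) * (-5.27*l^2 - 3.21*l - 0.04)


(1) = 8*a^3 + 8*a^2 - 10*a - 2
(2) = 1.2*r^2 + 6.22*r + 0.66
(3) = 3 - 2*n^2
(4) = -7*j^2 + 2*j - 6
(5) = -10.3292*l^4 - 13.3534*l^3 - 6.9094*l^2 - 1.5944*l - 0.0192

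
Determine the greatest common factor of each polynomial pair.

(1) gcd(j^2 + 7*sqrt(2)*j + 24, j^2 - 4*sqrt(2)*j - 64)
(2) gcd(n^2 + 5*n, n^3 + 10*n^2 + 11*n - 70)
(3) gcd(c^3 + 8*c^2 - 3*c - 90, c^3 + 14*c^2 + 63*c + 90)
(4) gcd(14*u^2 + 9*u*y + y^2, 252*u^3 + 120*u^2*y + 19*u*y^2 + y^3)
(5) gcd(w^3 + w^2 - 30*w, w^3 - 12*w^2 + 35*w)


(1) = j + 4*sqrt(2)
(2) = n + 5
(3) = gcd((c - 3)*(c + 5)*(c + 6), (c + 3)*(c + 5)*(c + 6)) = c^2 + 11*c + 30
(4) = gcd((2*u + y)*(7*u + y), (6*u + y)^2*(7*u + y)) = 7*u + y
(5) = gcd(w*(w - 5)*(w + 6), w*(w - 7)*(w - 5)) = w^2 - 5*w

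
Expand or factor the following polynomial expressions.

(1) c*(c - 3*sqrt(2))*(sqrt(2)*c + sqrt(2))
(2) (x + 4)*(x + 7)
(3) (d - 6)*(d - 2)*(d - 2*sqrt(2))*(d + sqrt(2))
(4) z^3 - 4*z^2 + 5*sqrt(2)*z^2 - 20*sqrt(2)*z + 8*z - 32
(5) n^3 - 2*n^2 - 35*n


(1) = sqrt(2)*c^3 - 6*c^2 + sqrt(2)*c^2 - 6*c
(2) = x^2 + 11*x + 28
(3) = d^4 - 8*d^3 - sqrt(2)*d^3 + 8*d^2 + 8*sqrt(2)*d^2 - 12*sqrt(2)*d + 32*d - 48
(4) = (z - 4)*(z + sqrt(2))*(z + 4*sqrt(2))
(5) = n*(n - 7)*(n + 5)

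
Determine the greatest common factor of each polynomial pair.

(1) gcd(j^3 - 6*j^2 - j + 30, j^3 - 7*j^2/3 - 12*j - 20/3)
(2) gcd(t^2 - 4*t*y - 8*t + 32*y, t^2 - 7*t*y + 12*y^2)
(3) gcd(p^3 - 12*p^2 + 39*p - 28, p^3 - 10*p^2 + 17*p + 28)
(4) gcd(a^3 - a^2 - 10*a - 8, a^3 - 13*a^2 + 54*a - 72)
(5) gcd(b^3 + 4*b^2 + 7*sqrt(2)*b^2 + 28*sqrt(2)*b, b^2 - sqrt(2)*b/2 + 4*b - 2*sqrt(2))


(1) = gcd((j - 5)*(j - 3)*(j + 2), (j - 5)*(j + 2/3)*(j + 2)) = j^2 - 3*j - 10
(2) = -t + 4*y
(3) = p^2 - 11*p + 28
(4) = a - 4
(5) = gcd(b*(b + 4)*(b + 7*sqrt(2)), (b + 4)*(b - sqrt(2)/2)) = b + 4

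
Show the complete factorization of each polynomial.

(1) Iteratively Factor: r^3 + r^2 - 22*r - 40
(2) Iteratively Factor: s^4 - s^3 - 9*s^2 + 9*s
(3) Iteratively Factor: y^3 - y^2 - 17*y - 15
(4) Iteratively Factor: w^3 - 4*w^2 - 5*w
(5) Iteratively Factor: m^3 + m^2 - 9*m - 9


(1) = (r - 5)*(r^2 + 6*r + 8) = (r - 5)*(r + 4)*(r + 2)
(2) = (s - 3)*(s^3 + 2*s^2 - 3*s) = (s - 3)*(s - 1)*(s^2 + 3*s) = s*(s - 3)*(s - 1)*(s + 3)
(3) = (y + 3)*(y^2 - 4*y - 5) = (y - 5)*(y + 3)*(y + 1)
(4) = (w - 5)*(w^2 + w) = (w - 5)*(w + 1)*(w)
(5) = (m + 1)*(m^2 - 9) = (m + 1)*(m + 3)*(m - 3)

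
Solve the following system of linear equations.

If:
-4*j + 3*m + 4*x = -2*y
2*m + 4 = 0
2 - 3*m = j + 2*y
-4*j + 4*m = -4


Then:
j = -1
m = -2
x = -7/4
y = 9/2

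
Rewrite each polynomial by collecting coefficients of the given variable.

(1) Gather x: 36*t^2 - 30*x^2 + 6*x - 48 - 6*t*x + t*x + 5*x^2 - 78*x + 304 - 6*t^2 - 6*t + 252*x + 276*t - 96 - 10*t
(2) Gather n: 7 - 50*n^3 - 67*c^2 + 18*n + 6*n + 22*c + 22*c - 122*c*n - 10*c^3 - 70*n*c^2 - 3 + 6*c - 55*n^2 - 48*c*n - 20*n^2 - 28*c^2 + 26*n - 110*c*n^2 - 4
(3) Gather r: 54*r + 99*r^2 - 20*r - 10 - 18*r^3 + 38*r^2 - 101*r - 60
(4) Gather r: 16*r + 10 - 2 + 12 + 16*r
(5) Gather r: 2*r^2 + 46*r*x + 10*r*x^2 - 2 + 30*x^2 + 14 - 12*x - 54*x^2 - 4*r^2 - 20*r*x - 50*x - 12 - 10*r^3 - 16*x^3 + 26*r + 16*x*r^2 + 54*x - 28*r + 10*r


(1) = 30*t^2 + 260*t - 25*x^2 + x*(180 - 5*t) + 160
(2) = -10*c^3 - 95*c^2 + 50*c - 50*n^3 + n^2*(-110*c - 75) + n*(-70*c^2 - 170*c + 50)
(3) = -18*r^3 + 137*r^2 - 67*r - 70
(4) = 32*r + 20
(5) = -10*r^3 + r^2*(16*x - 2) + r*(10*x^2 + 26*x + 8) - 16*x^3 - 24*x^2 - 8*x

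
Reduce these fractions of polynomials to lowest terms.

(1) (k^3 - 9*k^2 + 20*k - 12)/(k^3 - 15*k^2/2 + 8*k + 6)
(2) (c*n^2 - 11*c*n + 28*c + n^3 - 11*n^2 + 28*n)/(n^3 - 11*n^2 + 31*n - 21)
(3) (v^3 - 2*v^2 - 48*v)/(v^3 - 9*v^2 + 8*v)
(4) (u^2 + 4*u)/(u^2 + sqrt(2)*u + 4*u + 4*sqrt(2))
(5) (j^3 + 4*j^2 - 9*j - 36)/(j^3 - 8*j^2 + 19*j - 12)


(1) = (2*k - 2)/(2*k + 1)
(2) = (c*n - 4*c + n^2 - 4*n)/(n^2 - 4*n + 3)
(3) = (v + 6)/(v - 1)
(4) = u/(u + sqrt(2))
(5) = (j^2 + 7*j + 12)/(j^2 - 5*j + 4)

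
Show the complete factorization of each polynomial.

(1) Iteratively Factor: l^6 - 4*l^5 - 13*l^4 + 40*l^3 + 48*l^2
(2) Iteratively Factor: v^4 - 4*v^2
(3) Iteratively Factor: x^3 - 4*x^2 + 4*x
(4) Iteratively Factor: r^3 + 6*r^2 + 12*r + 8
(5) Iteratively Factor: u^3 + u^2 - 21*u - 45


(1) = (l)*(l^5 - 4*l^4 - 13*l^3 + 40*l^2 + 48*l) = l*(l - 4)*(l^4 - 13*l^2 - 12*l) = l*(l - 4)*(l + 3)*(l^3 - 3*l^2 - 4*l) = l*(l - 4)*(l + 1)*(l + 3)*(l^2 - 4*l) = l*(l - 4)^2*(l + 1)*(l + 3)*(l)
(2) = (v)*(v^3 - 4*v) = v*(v + 2)*(v^2 - 2*v) = v^2*(v + 2)*(v - 2)
(3) = (x - 2)*(x^2 - 2*x) = x*(x - 2)*(x - 2)
(4) = (r + 2)*(r^2 + 4*r + 4) = (r + 2)^2*(r + 2)
(5) = (u + 3)*(u^2 - 2*u - 15) = (u - 5)*(u + 3)*(u + 3)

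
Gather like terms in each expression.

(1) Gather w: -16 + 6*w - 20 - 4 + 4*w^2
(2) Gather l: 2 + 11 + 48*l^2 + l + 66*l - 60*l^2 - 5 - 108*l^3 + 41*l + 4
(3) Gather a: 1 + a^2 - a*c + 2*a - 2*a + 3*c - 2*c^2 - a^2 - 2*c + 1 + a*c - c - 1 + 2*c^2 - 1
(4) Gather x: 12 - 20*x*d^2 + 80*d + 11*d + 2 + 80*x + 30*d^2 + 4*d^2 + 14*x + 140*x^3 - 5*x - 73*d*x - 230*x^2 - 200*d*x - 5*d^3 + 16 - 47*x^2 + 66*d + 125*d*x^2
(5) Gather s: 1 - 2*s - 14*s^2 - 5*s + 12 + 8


(1) = 4*w^2 + 6*w - 40
(2) = -108*l^3 - 12*l^2 + 108*l + 12
(3) = 0
(4) = -5*d^3 + 34*d^2 + 157*d + 140*x^3 + x^2*(125*d - 277) + x*(-20*d^2 - 273*d + 89) + 30
(5) = -14*s^2 - 7*s + 21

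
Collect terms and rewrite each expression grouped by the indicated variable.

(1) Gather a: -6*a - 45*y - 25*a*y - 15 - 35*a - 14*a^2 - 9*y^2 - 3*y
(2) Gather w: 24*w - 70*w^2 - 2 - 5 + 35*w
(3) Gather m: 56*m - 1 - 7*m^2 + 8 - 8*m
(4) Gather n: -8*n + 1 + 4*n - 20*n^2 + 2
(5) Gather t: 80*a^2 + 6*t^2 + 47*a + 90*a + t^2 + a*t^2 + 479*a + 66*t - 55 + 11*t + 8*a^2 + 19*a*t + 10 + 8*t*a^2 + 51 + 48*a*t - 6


(1) = -14*a^2 + a*(-25*y - 41) - 9*y^2 - 48*y - 15
(2) = -70*w^2 + 59*w - 7
(3) = -7*m^2 + 48*m + 7
(4) = -20*n^2 - 4*n + 3
(5) = 88*a^2 + 616*a + t^2*(a + 7) + t*(8*a^2 + 67*a + 77)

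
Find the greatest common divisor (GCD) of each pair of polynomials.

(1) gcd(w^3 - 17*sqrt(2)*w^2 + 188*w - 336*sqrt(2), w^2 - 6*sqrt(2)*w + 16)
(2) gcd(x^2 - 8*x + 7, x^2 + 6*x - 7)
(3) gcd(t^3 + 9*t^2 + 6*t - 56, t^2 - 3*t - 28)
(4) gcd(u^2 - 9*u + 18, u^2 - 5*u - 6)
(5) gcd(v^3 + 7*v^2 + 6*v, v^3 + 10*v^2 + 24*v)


(1) = gcd((w - 7*sqrt(2))*(w - 6*sqrt(2))*(w - 4*sqrt(2)), (w - 4*sqrt(2))*(w - 2*sqrt(2))) = w - 4*sqrt(2)
(2) = gcd((x - 7)*(x - 1), (x - 1)*(x + 7)) = x - 1
(3) = t + 4
(4) = u - 6
(5) = gcd(v*(v + 1)*(v + 6), v*(v + 4)*(v + 6)) = v^2 + 6*v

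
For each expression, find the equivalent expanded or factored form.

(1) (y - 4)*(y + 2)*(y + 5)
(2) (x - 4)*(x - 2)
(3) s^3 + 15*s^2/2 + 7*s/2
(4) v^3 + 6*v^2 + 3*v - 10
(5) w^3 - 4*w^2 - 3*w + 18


(1) = y^3 + 3*y^2 - 18*y - 40
(2) = x^2 - 6*x + 8
(3) = s*(s + 1/2)*(s + 7)
(4) = (v - 1)*(v + 2)*(v + 5)
(5) = (w - 3)^2*(w + 2)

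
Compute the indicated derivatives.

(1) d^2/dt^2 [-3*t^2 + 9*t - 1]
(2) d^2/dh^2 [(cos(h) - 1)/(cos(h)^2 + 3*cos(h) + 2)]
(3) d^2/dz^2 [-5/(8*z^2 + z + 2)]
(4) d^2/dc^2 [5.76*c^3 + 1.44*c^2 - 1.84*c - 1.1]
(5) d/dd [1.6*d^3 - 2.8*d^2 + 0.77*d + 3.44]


(1) = -6
(2) = (-9*(1 - cos(2*h))^2*cos(h) + 7*(1 - cos(2*h))^2 - 89*cos(h) + 30*cos(2*h) + 15*cos(3*h) + 2*cos(5*h) - 102)/(4*(cos(h) + 1)^3*(cos(h) + 2)^3)
(3) = 10*(64*z^2 + 8*z - (16*z + 1)^2 + 16)/(8*z^2 + z + 2)^3
(4) = 34.56*c + 2.88
(5) = 4.8*d^2 - 5.6*d + 0.77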